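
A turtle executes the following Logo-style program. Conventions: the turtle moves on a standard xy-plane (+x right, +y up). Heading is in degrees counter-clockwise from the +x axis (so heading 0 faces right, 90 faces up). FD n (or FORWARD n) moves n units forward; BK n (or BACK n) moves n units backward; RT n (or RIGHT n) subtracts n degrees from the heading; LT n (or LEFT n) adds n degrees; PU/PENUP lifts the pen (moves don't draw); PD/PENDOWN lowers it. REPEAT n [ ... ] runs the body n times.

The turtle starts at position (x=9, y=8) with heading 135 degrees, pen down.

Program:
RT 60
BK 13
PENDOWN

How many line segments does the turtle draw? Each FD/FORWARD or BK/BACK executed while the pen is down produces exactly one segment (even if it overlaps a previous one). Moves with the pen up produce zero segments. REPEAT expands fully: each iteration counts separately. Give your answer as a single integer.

Executing turtle program step by step:
Start: pos=(9,8), heading=135, pen down
RT 60: heading 135 -> 75
BK 13: (9,8) -> (5.635,-4.557) [heading=75, draw]
PD: pen down
Final: pos=(5.635,-4.557), heading=75, 1 segment(s) drawn
Segments drawn: 1

Answer: 1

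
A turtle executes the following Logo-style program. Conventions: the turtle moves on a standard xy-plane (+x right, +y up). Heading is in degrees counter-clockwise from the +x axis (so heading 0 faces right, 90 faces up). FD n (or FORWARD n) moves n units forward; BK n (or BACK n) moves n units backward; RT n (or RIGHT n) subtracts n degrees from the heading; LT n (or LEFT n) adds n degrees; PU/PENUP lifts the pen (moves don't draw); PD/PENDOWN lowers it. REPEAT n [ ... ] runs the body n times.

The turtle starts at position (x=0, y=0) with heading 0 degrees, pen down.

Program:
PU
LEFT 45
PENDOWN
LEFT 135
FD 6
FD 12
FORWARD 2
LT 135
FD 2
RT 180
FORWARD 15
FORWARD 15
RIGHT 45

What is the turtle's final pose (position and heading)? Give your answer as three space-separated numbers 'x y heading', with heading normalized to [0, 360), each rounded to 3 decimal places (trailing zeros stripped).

Executing turtle program step by step:
Start: pos=(0,0), heading=0, pen down
PU: pen up
LT 45: heading 0 -> 45
PD: pen down
LT 135: heading 45 -> 180
FD 6: (0,0) -> (-6,0) [heading=180, draw]
FD 12: (-6,0) -> (-18,0) [heading=180, draw]
FD 2: (-18,0) -> (-20,0) [heading=180, draw]
LT 135: heading 180 -> 315
FD 2: (-20,0) -> (-18.586,-1.414) [heading=315, draw]
RT 180: heading 315 -> 135
FD 15: (-18.586,-1.414) -> (-29.192,9.192) [heading=135, draw]
FD 15: (-29.192,9.192) -> (-39.799,19.799) [heading=135, draw]
RT 45: heading 135 -> 90
Final: pos=(-39.799,19.799), heading=90, 6 segment(s) drawn

Answer: -39.799 19.799 90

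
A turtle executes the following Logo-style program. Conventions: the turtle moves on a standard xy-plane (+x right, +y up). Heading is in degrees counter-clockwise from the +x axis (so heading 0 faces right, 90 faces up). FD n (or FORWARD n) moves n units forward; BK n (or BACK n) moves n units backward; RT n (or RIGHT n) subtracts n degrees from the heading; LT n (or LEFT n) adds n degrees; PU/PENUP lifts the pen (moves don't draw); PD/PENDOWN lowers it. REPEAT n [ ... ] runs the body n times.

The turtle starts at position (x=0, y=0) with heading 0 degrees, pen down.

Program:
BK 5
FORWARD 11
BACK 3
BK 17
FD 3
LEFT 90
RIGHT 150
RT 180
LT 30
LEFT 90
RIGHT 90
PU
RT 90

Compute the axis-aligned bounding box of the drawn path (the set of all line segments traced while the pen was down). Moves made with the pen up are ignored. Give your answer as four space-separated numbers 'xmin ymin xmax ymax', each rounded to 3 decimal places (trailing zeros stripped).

Answer: -14 0 6 0

Derivation:
Executing turtle program step by step:
Start: pos=(0,0), heading=0, pen down
BK 5: (0,0) -> (-5,0) [heading=0, draw]
FD 11: (-5,0) -> (6,0) [heading=0, draw]
BK 3: (6,0) -> (3,0) [heading=0, draw]
BK 17: (3,0) -> (-14,0) [heading=0, draw]
FD 3: (-14,0) -> (-11,0) [heading=0, draw]
LT 90: heading 0 -> 90
RT 150: heading 90 -> 300
RT 180: heading 300 -> 120
LT 30: heading 120 -> 150
LT 90: heading 150 -> 240
RT 90: heading 240 -> 150
PU: pen up
RT 90: heading 150 -> 60
Final: pos=(-11,0), heading=60, 5 segment(s) drawn

Segment endpoints: x in {-14, -11, -5, 0, 3, 6}, y in {0}
xmin=-14, ymin=0, xmax=6, ymax=0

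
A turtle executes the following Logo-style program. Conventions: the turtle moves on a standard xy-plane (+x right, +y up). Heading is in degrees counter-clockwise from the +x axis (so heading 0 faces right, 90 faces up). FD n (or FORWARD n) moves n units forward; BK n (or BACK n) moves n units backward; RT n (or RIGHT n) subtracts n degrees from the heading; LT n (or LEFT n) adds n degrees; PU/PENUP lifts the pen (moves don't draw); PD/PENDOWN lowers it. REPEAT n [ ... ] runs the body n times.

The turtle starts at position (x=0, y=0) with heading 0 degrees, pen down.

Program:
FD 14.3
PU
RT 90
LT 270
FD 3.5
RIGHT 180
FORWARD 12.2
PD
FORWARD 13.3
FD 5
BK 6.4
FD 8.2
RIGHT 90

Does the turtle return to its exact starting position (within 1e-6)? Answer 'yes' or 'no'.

Answer: no

Derivation:
Executing turtle program step by step:
Start: pos=(0,0), heading=0, pen down
FD 14.3: (0,0) -> (14.3,0) [heading=0, draw]
PU: pen up
RT 90: heading 0 -> 270
LT 270: heading 270 -> 180
FD 3.5: (14.3,0) -> (10.8,0) [heading=180, move]
RT 180: heading 180 -> 0
FD 12.2: (10.8,0) -> (23,0) [heading=0, move]
PD: pen down
FD 13.3: (23,0) -> (36.3,0) [heading=0, draw]
FD 5: (36.3,0) -> (41.3,0) [heading=0, draw]
BK 6.4: (41.3,0) -> (34.9,0) [heading=0, draw]
FD 8.2: (34.9,0) -> (43.1,0) [heading=0, draw]
RT 90: heading 0 -> 270
Final: pos=(43.1,0), heading=270, 5 segment(s) drawn

Start position: (0, 0)
Final position: (43.1, 0)
Distance = 43.1; >= 1e-6 -> NOT closed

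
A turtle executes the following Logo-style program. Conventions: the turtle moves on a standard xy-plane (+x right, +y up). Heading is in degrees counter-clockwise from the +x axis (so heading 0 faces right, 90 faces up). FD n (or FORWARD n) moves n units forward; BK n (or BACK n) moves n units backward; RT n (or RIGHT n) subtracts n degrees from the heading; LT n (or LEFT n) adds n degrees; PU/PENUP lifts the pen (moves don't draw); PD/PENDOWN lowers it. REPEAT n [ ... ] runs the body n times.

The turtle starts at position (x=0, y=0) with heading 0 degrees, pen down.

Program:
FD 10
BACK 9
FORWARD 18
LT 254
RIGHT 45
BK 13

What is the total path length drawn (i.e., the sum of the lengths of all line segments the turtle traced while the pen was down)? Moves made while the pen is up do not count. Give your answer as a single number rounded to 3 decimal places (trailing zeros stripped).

Executing turtle program step by step:
Start: pos=(0,0), heading=0, pen down
FD 10: (0,0) -> (10,0) [heading=0, draw]
BK 9: (10,0) -> (1,0) [heading=0, draw]
FD 18: (1,0) -> (19,0) [heading=0, draw]
LT 254: heading 0 -> 254
RT 45: heading 254 -> 209
BK 13: (19,0) -> (30.37,6.303) [heading=209, draw]
Final: pos=(30.37,6.303), heading=209, 4 segment(s) drawn

Segment lengths:
  seg 1: (0,0) -> (10,0), length = 10
  seg 2: (10,0) -> (1,0), length = 9
  seg 3: (1,0) -> (19,0), length = 18
  seg 4: (19,0) -> (30.37,6.303), length = 13
Total = 50

Answer: 50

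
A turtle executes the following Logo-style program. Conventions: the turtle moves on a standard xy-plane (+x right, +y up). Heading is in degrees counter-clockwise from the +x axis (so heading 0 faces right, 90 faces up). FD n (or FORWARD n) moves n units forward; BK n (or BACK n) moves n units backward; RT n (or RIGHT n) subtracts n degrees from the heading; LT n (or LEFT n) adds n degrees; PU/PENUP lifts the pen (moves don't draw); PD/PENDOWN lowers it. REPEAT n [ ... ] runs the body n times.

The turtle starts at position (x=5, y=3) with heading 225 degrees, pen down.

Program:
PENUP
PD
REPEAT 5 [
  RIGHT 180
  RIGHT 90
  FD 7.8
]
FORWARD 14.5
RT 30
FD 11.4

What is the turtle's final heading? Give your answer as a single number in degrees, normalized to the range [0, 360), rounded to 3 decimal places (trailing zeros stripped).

Executing turtle program step by step:
Start: pos=(5,3), heading=225, pen down
PU: pen up
PD: pen down
REPEAT 5 [
  -- iteration 1/5 --
  RT 180: heading 225 -> 45
  RT 90: heading 45 -> 315
  FD 7.8: (5,3) -> (10.515,-2.515) [heading=315, draw]
  -- iteration 2/5 --
  RT 180: heading 315 -> 135
  RT 90: heading 135 -> 45
  FD 7.8: (10.515,-2.515) -> (16.031,3) [heading=45, draw]
  -- iteration 3/5 --
  RT 180: heading 45 -> 225
  RT 90: heading 225 -> 135
  FD 7.8: (16.031,3) -> (10.515,8.515) [heading=135, draw]
  -- iteration 4/5 --
  RT 180: heading 135 -> 315
  RT 90: heading 315 -> 225
  FD 7.8: (10.515,8.515) -> (5,3) [heading=225, draw]
  -- iteration 5/5 --
  RT 180: heading 225 -> 45
  RT 90: heading 45 -> 315
  FD 7.8: (5,3) -> (10.515,-2.515) [heading=315, draw]
]
FD 14.5: (10.515,-2.515) -> (20.768,-12.768) [heading=315, draw]
RT 30: heading 315 -> 285
FD 11.4: (20.768,-12.768) -> (23.719,-23.78) [heading=285, draw]
Final: pos=(23.719,-23.78), heading=285, 7 segment(s) drawn

Answer: 285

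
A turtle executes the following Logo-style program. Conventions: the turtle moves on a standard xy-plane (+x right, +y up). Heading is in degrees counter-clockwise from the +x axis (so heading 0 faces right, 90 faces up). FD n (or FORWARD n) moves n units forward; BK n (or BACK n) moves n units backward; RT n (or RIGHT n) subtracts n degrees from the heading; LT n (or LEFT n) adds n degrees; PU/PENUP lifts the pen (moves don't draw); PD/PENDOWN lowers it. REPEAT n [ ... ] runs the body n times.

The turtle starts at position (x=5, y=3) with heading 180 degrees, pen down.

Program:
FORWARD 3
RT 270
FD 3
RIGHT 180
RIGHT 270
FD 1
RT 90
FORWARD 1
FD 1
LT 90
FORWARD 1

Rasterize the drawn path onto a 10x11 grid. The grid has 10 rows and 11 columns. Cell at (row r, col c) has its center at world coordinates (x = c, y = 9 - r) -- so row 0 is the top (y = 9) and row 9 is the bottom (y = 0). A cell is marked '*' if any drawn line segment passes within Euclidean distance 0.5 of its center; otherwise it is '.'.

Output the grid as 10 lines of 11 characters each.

Segment 0: (5,3) -> (2,3)
Segment 1: (2,3) -> (2,0)
Segment 2: (2,0) -> (1,0)
Segment 3: (1,0) -> (1,1)
Segment 4: (1,1) -> (1,2)
Segment 5: (1,2) -> (-0,2)

Answer: ...........
...........
...........
...........
...........
...........
..****.....
***........
.**........
.**........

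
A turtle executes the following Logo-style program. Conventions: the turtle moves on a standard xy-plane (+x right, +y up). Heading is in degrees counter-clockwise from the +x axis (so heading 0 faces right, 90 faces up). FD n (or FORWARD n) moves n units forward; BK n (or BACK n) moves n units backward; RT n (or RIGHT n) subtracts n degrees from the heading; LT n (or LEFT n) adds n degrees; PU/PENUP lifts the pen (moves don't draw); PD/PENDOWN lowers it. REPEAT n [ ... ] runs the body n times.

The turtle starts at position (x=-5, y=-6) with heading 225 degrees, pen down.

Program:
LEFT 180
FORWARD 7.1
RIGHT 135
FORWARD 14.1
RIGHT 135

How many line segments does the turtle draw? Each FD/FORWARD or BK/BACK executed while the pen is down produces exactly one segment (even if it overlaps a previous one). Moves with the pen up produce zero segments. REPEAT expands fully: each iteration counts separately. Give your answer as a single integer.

Answer: 2

Derivation:
Executing turtle program step by step:
Start: pos=(-5,-6), heading=225, pen down
LT 180: heading 225 -> 45
FD 7.1: (-5,-6) -> (0.02,-0.98) [heading=45, draw]
RT 135: heading 45 -> 270
FD 14.1: (0.02,-0.98) -> (0.02,-15.08) [heading=270, draw]
RT 135: heading 270 -> 135
Final: pos=(0.02,-15.08), heading=135, 2 segment(s) drawn
Segments drawn: 2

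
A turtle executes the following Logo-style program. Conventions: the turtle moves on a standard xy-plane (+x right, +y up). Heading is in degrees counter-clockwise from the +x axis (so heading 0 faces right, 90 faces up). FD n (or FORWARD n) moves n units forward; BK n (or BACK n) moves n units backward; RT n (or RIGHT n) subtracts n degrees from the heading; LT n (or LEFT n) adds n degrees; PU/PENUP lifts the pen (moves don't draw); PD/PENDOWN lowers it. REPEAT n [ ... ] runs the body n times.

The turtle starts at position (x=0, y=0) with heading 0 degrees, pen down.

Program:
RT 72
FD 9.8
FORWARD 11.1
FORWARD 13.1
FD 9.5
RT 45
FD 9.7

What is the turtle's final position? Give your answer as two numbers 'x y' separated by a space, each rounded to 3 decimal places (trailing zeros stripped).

Executing turtle program step by step:
Start: pos=(0,0), heading=0, pen down
RT 72: heading 0 -> 288
FD 9.8: (0,0) -> (3.028,-9.32) [heading=288, draw]
FD 11.1: (3.028,-9.32) -> (6.458,-19.877) [heading=288, draw]
FD 13.1: (6.458,-19.877) -> (10.507,-32.336) [heading=288, draw]
FD 9.5: (10.507,-32.336) -> (13.442,-41.371) [heading=288, draw]
RT 45: heading 288 -> 243
FD 9.7: (13.442,-41.371) -> (9.039,-50.014) [heading=243, draw]
Final: pos=(9.039,-50.014), heading=243, 5 segment(s) drawn

Answer: 9.039 -50.014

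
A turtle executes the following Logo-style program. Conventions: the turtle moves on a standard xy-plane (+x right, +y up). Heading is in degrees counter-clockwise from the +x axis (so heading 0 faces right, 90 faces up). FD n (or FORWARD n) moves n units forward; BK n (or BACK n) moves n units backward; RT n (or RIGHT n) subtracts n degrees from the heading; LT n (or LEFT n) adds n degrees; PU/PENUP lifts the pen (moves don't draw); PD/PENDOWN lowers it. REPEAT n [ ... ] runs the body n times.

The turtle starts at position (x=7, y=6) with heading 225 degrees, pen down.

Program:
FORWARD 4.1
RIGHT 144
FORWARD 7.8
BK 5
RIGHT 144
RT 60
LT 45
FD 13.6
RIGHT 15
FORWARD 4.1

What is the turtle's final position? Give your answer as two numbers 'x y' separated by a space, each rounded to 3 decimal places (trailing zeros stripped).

Executing turtle program step by step:
Start: pos=(7,6), heading=225, pen down
FD 4.1: (7,6) -> (4.101,3.101) [heading=225, draw]
RT 144: heading 225 -> 81
FD 7.8: (4.101,3.101) -> (5.321,10.805) [heading=81, draw]
BK 5: (5.321,10.805) -> (4.539,5.866) [heading=81, draw]
RT 144: heading 81 -> 297
RT 60: heading 297 -> 237
LT 45: heading 237 -> 282
FD 13.6: (4.539,5.866) -> (7.366,-7.436) [heading=282, draw]
RT 15: heading 282 -> 267
FD 4.1: (7.366,-7.436) -> (7.152,-11.531) [heading=267, draw]
Final: pos=(7.152,-11.531), heading=267, 5 segment(s) drawn

Answer: 7.152 -11.531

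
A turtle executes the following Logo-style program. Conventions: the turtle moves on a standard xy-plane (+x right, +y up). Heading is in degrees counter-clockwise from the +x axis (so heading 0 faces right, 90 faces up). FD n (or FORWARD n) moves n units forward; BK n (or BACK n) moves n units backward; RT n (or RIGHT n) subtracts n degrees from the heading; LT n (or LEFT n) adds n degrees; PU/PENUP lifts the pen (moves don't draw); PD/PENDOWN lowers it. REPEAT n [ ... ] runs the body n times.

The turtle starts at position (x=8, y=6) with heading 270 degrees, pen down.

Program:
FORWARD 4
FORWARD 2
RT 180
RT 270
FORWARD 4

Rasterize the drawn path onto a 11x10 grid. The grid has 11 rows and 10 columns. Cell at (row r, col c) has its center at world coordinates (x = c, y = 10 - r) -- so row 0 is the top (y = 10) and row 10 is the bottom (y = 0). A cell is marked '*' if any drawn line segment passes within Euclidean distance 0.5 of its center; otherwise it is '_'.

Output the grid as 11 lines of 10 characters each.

Answer: __________
__________
__________
__________
________*_
________*_
________*_
________*_
________*_
________*_
____*****_

Derivation:
Segment 0: (8,6) -> (8,2)
Segment 1: (8,2) -> (8,0)
Segment 2: (8,0) -> (4,-0)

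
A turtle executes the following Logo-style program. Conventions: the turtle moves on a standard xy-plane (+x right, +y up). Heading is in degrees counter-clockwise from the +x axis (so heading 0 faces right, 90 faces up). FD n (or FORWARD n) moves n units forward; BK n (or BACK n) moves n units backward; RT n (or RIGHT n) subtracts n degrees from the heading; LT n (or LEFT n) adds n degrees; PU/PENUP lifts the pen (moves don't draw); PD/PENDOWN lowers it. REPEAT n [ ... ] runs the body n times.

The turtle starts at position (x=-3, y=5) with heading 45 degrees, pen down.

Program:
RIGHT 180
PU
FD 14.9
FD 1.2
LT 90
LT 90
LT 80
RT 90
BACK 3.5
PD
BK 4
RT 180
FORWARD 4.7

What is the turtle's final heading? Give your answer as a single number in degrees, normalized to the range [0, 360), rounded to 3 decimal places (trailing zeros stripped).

Answer: 215

Derivation:
Executing turtle program step by step:
Start: pos=(-3,5), heading=45, pen down
RT 180: heading 45 -> 225
PU: pen up
FD 14.9: (-3,5) -> (-13.536,-5.536) [heading=225, move]
FD 1.2: (-13.536,-5.536) -> (-14.384,-6.384) [heading=225, move]
LT 90: heading 225 -> 315
LT 90: heading 315 -> 45
LT 80: heading 45 -> 125
RT 90: heading 125 -> 35
BK 3.5: (-14.384,-6.384) -> (-17.251,-8.392) [heading=35, move]
PD: pen down
BK 4: (-17.251,-8.392) -> (-20.528,-10.686) [heading=35, draw]
RT 180: heading 35 -> 215
FD 4.7: (-20.528,-10.686) -> (-24.378,-13.382) [heading=215, draw]
Final: pos=(-24.378,-13.382), heading=215, 2 segment(s) drawn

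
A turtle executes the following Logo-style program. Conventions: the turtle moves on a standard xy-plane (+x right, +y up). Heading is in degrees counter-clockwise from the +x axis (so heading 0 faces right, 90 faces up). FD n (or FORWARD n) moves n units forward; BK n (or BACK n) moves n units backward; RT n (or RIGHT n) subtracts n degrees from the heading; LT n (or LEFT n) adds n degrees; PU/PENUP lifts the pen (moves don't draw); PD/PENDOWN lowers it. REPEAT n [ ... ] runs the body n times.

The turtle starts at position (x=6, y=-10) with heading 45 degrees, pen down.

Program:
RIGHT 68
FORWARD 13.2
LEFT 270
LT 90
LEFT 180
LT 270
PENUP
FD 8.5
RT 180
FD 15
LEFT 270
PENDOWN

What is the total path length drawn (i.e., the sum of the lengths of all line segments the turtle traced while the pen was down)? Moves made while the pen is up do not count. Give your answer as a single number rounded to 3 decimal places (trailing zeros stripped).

Answer: 13.2

Derivation:
Executing turtle program step by step:
Start: pos=(6,-10), heading=45, pen down
RT 68: heading 45 -> 337
FD 13.2: (6,-10) -> (18.151,-15.158) [heading=337, draw]
LT 270: heading 337 -> 247
LT 90: heading 247 -> 337
LT 180: heading 337 -> 157
LT 270: heading 157 -> 67
PU: pen up
FD 8.5: (18.151,-15.158) -> (21.472,-7.333) [heading=67, move]
RT 180: heading 67 -> 247
FD 15: (21.472,-7.333) -> (15.611,-21.141) [heading=247, move]
LT 270: heading 247 -> 157
PD: pen down
Final: pos=(15.611,-21.141), heading=157, 1 segment(s) drawn

Segment lengths:
  seg 1: (6,-10) -> (18.151,-15.158), length = 13.2
Total = 13.2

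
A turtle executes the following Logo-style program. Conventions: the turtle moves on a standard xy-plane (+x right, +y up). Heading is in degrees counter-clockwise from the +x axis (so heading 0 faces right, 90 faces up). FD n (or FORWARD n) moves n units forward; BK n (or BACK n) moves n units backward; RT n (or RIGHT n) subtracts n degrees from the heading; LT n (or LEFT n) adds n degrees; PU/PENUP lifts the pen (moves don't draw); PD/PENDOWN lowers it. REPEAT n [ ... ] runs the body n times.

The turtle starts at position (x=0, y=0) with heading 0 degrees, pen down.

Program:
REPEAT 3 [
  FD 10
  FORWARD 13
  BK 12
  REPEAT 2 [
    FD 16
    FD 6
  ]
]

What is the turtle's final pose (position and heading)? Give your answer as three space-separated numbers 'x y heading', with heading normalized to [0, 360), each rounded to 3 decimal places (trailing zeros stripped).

Executing turtle program step by step:
Start: pos=(0,0), heading=0, pen down
REPEAT 3 [
  -- iteration 1/3 --
  FD 10: (0,0) -> (10,0) [heading=0, draw]
  FD 13: (10,0) -> (23,0) [heading=0, draw]
  BK 12: (23,0) -> (11,0) [heading=0, draw]
  REPEAT 2 [
    -- iteration 1/2 --
    FD 16: (11,0) -> (27,0) [heading=0, draw]
    FD 6: (27,0) -> (33,0) [heading=0, draw]
    -- iteration 2/2 --
    FD 16: (33,0) -> (49,0) [heading=0, draw]
    FD 6: (49,0) -> (55,0) [heading=0, draw]
  ]
  -- iteration 2/3 --
  FD 10: (55,0) -> (65,0) [heading=0, draw]
  FD 13: (65,0) -> (78,0) [heading=0, draw]
  BK 12: (78,0) -> (66,0) [heading=0, draw]
  REPEAT 2 [
    -- iteration 1/2 --
    FD 16: (66,0) -> (82,0) [heading=0, draw]
    FD 6: (82,0) -> (88,0) [heading=0, draw]
    -- iteration 2/2 --
    FD 16: (88,0) -> (104,0) [heading=0, draw]
    FD 6: (104,0) -> (110,0) [heading=0, draw]
  ]
  -- iteration 3/3 --
  FD 10: (110,0) -> (120,0) [heading=0, draw]
  FD 13: (120,0) -> (133,0) [heading=0, draw]
  BK 12: (133,0) -> (121,0) [heading=0, draw]
  REPEAT 2 [
    -- iteration 1/2 --
    FD 16: (121,0) -> (137,0) [heading=0, draw]
    FD 6: (137,0) -> (143,0) [heading=0, draw]
    -- iteration 2/2 --
    FD 16: (143,0) -> (159,0) [heading=0, draw]
    FD 6: (159,0) -> (165,0) [heading=0, draw]
  ]
]
Final: pos=(165,0), heading=0, 21 segment(s) drawn

Answer: 165 0 0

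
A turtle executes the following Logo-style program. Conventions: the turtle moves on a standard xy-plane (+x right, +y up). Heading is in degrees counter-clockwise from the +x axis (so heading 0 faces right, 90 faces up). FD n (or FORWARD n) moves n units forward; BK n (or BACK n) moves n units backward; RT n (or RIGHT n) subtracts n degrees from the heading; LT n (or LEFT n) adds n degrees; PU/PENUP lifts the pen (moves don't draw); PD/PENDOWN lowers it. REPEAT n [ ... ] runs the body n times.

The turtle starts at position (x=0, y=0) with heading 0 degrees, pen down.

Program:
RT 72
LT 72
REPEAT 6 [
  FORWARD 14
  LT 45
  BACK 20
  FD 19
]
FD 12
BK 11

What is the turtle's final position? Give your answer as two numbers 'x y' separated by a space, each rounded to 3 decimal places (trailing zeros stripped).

Executing turtle program step by step:
Start: pos=(0,0), heading=0, pen down
RT 72: heading 0 -> 288
LT 72: heading 288 -> 0
REPEAT 6 [
  -- iteration 1/6 --
  FD 14: (0,0) -> (14,0) [heading=0, draw]
  LT 45: heading 0 -> 45
  BK 20: (14,0) -> (-0.142,-14.142) [heading=45, draw]
  FD 19: (-0.142,-14.142) -> (13.293,-0.707) [heading=45, draw]
  -- iteration 2/6 --
  FD 14: (13.293,-0.707) -> (23.192,9.192) [heading=45, draw]
  LT 45: heading 45 -> 90
  BK 20: (23.192,9.192) -> (23.192,-10.808) [heading=90, draw]
  FD 19: (23.192,-10.808) -> (23.192,8.192) [heading=90, draw]
  -- iteration 3/6 --
  FD 14: (23.192,8.192) -> (23.192,22.192) [heading=90, draw]
  LT 45: heading 90 -> 135
  BK 20: (23.192,22.192) -> (37.335,8.05) [heading=135, draw]
  FD 19: (37.335,8.05) -> (23.899,21.485) [heading=135, draw]
  -- iteration 4/6 --
  FD 14: (23.899,21.485) -> (14,31.385) [heading=135, draw]
  LT 45: heading 135 -> 180
  BK 20: (14,31.385) -> (34,31.385) [heading=180, draw]
  FD 19: (34,31.385) -> (15,31.385) [heading=180, draw]
  -- iteration 5/6 --
  FD 14: (15,31.385) -> (1,31.385) [heading=180, draw]
  LT 45: heading 180 -> 225
  BK 20: (1,31.385) -> (15.142,45.527) [heading=225, draw]
  FD 19: (15.142,45.527) -> (1.707,32.092) [heading=225, draw]
  -- iteration 6/6 --
  FD 14: (1.707,32.092) -> (-8.192,22.192) [heading=225, draw]
  LT 45: heading 225 -> 270
  BK 20: (-8.192,22.192) -> (-8.192,42.192) [heading=270, draw]
  FD 19: (-8.192,42.192) -> (-8.192,23.192) [heading=270, draw]
]
FD 12: (-8.192,23.192) -> (-8.192,11.192) [heading=270, draw]
BK 11: (-8.192,11.192) -> (-8.192,22.192) [heading=270, draw]
Final: pos=(-8.192,22.192), heading=270, 20 segment(s) drawn

Answer: -8.192 22.192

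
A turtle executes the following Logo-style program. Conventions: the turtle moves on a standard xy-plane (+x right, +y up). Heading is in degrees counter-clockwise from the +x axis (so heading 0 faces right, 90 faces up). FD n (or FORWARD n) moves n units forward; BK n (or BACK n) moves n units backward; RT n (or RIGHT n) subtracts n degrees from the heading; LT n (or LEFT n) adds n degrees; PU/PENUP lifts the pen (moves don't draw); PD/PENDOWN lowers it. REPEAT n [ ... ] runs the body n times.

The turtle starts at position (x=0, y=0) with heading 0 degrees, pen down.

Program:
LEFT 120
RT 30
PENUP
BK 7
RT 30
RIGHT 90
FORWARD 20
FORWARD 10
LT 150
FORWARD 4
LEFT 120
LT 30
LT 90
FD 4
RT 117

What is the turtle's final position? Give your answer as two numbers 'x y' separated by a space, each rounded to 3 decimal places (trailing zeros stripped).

Answer: 27.981 -18.536

Derivation:
Executing turtle program step by step:
Start: pos=(0,0), heading=0, pen down
LT 120: heading 0 -> 120
RT 30: heading 120 -> 90
PU: pen up
BK 7: (0,0) -> (0,-7) [heading=90, move]
RT 30: heading 90 -> 60
RT 90: heading 60 -> 330
FD 20: (0,-7) -> (17.321,-17) [heading=330, move]
FD 10: (17.321,-17) -> (25.981,-22) [heading=330, move]
LT 150: heading 330 -> 120
FD 4: (25.981,-22) -> (23.981,-18.536) [heading=120, move]
LT 120: heading 120 -> 240
LT 30: heading 240 -> 270
LT 90: heading 270 -> 0
FD 4: (23.981,-18.536) -> (27.981,-18.536) [heading=0, move]
RT 117: heading 0 -> 243
Final: pos=(27.981,-18.536), heading=243, 0 segment(s) drawn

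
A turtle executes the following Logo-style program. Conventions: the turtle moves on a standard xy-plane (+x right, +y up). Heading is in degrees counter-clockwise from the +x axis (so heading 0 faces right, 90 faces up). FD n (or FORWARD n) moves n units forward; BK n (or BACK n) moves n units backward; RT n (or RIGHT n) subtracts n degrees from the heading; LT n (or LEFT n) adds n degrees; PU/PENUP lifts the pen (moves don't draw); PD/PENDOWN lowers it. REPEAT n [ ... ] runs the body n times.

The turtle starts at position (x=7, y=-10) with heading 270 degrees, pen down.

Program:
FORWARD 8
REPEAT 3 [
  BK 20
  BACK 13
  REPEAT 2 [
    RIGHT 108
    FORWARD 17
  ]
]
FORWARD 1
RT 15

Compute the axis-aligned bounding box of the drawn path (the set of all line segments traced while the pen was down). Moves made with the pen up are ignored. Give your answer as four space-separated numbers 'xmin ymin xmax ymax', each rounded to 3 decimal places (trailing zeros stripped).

Executing turtle program step by step:
Start: pos=(7,-10), heading=270, pen down
FD 8: (7,-10) -> (7,-18) [heading=270, draw]
REPEAT 3 [
  -- iteration 1/3 --
  BK 20: (7,-18) -> (7,2) [heading=270, draw]
  BK 13: (7,2) -> (7,15) [heading=270, draw]
  REPEAT 2 [
    -- iteration 1/2 --
    RT 108: heading 270 -> 162
    FD 17: (7,15) -> (-9.168,20.253) [heading=162, draw]
    -- iteration 2/2 --
    RT 108: heading 162 -> 54
    FD 17: (-9.168,20.253) -> (0.824,34.007) [heading=54, draw]
  ]
  -- iteration 2/3 --
  BK 20: (0.824,34.007) -> (-10.931,17.826) [heading=54, draw]
  BK 13: (-10.931,17.826) -> (-18.573,7.309) [heading=54, draw]
  REPEAT 2 [
    -- iteration 1/2 --
    RT 108: heading 54 -> 306
    FD 17: (-18.573,7.309) -> (-8.58,-6.444) [heading=306, draw]
    -- iteration 2/2 --
    RT 108: heading 306 -> 198
    FD 17: (-8.58,-6.444) -> (-24.748,-11.698) [heading=198, draw]
  ]
  -- iteration 3/3 --
  BK 20: (-24.748,-11.698) -> (-5.727,-5.517) [heading=198, draw]
  BK 13: (-5.727,-5.517) -> (6.637,-1.5) [heading=198, draw]
  REPEAT 2 [
    -- iteration 1/2 --
    RT 108: heading 198 -> 90
    FD 17: (6.637,-1.5) -> (6.637,15.5) [heading=90, draw]
    -- iteration 2/2 --
    RT 108: heading 90 -> 342
    FD 17: (6.637,15.5) -> (22.805,10.247) [heading=342, draw]
  ]
]
FD 1: (22.805,10.247) -> (23.756,9.938) [heading=342, draw]
RT 15: heading 342 -> 327
Final: pos=(23.756,9.938), heading=327, 14 segment(s) drawn

Segment endpoints: x in {-24.748, -18.573, -10.931, -9.168, -8.58, -5.727, 0.824, 6.637, 6.637, 7, 7, 7, 7, 22.805, 23.756}, y in {-18, -11.698, -10, -6.444, -5.517, -1.5, 2, 7.309, 9.938, 10.247, 15, 15.5, 17.826, 20.253, 34.007}
xmin=-24.748, ymin=-18, xmax=23.756, ymax=34.007

Answer: -24.748 -18 23.756 34.007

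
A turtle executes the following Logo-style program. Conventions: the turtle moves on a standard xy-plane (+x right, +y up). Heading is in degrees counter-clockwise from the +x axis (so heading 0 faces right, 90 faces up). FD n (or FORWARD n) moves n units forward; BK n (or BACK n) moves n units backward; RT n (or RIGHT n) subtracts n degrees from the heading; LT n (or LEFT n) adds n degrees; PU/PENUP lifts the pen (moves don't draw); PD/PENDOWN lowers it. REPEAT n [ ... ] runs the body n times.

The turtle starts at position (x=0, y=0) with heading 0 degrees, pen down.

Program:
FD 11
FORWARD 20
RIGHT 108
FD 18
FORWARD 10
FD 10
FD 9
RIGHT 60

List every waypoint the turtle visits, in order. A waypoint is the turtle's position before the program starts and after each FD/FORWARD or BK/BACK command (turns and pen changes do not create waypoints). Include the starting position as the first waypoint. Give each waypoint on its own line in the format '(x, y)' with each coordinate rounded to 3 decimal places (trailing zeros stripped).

Executing turtle program step by step:
Start: pos=(0,0), heading=0, pen down
FD 11: (0,0) -> (11,0) [heading=0, draw]
FD 20: (11,0) -> (31,0) [heading=0, draw]
RT 108: heading 0 -> 252
FD 18: (31,0) -> (25.438,-17.119) [heading=252, draw]
FD 10: (25.438,-17.119) -> (22.348,-26.63) [heading=252, draw]
FD 10: (22.348,-26.63) -> (19.257,-36.14) [heading=252, draw]
FD 9: (19.257,-36.14) -> (16.476,-44.7) [heading=252, draw]
RT 60: heading 252 -> 192
Final: pos=(16.476,-44.7), heading=192, 6 segment(s) drawn
Waypoints (7 total):
(0, 0)
(11, 0)
(31, 0)
(25.438, -17.119)
(22.348, -26.63)
(19.257, -36.14)
(16.476, -44.7)

Answer: (0, 0)
(11, 0)
(31, 0)
(25.438, -17.119)
(22.348, -26.63)
(19.257, -36.14)
(16.476, -44.7)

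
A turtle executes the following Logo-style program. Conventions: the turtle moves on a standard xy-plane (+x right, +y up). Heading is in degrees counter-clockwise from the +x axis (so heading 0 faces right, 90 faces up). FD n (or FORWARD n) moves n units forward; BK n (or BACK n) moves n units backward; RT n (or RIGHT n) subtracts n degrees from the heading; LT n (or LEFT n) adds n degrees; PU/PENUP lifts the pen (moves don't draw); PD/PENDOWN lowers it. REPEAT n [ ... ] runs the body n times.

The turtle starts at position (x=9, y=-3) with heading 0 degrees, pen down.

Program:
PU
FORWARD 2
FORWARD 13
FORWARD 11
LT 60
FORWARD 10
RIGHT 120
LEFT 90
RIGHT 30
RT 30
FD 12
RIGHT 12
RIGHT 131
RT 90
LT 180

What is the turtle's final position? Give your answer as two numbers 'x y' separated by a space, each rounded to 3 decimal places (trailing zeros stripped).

Answer: 50.392 -0.34

Derivation:
Executing turtle program step by step:
Start: pos=(9,-3), heading=0, pen down
PU: pen up
FD 2: (9,-3) -> (11,-3) [heading=0, move]
FD 13: (11,-3) -> (24,-3) [heading=0, move]
FD 11: (24,-3) -> (35,-3) [heading=0, move]
LT 60: heading 0 -> 60
FD 10: (35,-3) -> (40,5.66) [heading=60, move]
RT 120: heading 60 -> 300
LT 90: heading 300 -> 30
RT 30: heading 30 -> 0
RT 30: heading 0 -> 330
FD 12: (40,5.66) -> (50.392,-0.34) [heading=330, move]
RT 12: heading 330 -> 318
RT 131: heading 318 -> 187
RT 90: heading 187 -> 97
LT 180: heading 97 -> 277
Final: pos=(50.392,-0.34), heading=277, 0 segment(s) drawn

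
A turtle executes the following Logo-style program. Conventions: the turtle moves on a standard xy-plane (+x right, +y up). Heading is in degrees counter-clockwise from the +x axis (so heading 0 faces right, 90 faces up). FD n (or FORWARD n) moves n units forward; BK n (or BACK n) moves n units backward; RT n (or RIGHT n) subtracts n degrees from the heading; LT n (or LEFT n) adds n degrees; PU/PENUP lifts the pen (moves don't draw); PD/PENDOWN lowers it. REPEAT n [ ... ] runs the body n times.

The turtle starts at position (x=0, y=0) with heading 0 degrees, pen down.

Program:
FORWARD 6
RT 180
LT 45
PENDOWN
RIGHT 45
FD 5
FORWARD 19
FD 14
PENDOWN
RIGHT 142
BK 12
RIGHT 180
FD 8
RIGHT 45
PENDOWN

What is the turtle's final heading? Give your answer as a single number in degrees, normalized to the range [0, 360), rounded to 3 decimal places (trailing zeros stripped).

Answer: 173

Derivation:
Executing turtle program step by step:
Start: pos=(0,0), heading=0, pen down
FD 6: (0,0) -> (6,0) [heading=0, draw]
RT 180: heading 0 -> 180
LT 45: heading 180 -> 225
PD: pen down
RT 45: heading 225 -> 180
FD 5: (6,0) -> (1,0) [heading=180, draw]
FD 19: (1,0) -> (-18,0) [heading=180, draw]
FD 14: (-18,0) -> (-32,0) [heading=180, draw]
PD: pen down
RT 142: heading 180 -> 38
BK 12: (-32,0) -> (-41.456,-7.388) [heading=38, draw]
RT 180: heading 38 -> 218
FD 8: (-41.456,-7.388) -> (-47.76,-12.313) [heading=218, draw]
RT 45: heading 218 -> 173
PD: pen down
Final: pos=(-47.76,-12.313), heading=173, 6 segment(s) drawn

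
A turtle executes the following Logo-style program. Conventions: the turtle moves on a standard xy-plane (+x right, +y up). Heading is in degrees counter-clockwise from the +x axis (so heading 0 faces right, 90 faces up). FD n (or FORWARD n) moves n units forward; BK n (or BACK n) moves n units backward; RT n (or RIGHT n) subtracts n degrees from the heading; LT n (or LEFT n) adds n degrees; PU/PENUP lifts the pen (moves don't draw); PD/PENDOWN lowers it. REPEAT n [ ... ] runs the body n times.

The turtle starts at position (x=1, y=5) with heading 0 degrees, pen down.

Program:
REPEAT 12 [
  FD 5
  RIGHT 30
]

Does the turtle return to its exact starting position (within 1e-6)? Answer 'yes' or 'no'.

Executing turtle program step by step:
Start: pos=(1,5), heading=0, pen down
REPEAT 12 [
  -- iteration 1/12 --
  FD 5: (1,5) -> (6,5) [heading=0, draw]
  RT 30: heading 0 -> 330
  -- iteration 2/12 --
  FD 5: (6,5) -> (10.33,2.5) [heading=330, draw]
  RT 30: heading 330 -> 300
  -- iteration 3/12 --
  FD 5: (10.33,2.5) -> (12.83,-1.83) [heading=300, draw]
  RT 30: heading 300 -> 270
  -- iteration 4/12 --
  FD 5: (12.83,-1.83) -> (12.83,-6.83) [heading=270, draw]
  RT 30: heading 270 -> 240
  -- iteration 5/12 --
  FD 5: (12.83,-6.83) -> (10.33,-11.16) [heading=240, draw]
  RT 30: heading 240 -> 210
  -- iteration 6/12 --
  FD 5: (10.33,-11.16) -> (6,-13.66) [heading=210, draw]
  RT 30: heading 210 -> 180
  -- iteration 7/12 --
  FD 5: (6,-13.66) -> (1,-13.66) [heading=180, draw]
  RT 30: heading 180 -> 150
  -- iteration 8/12 --
  FD 5: (1,-13.66) -> (-3.33,-11.16) [heading=150, draw]
  RT 30: heading 150 -> 120
  -- iteration 9/12 --
  FD 5: (-3.33,-11.16) -> (-5.83,-6.83) [heading=120, draw]
  RT 30: heading 120 -> 90
  -- iteration 10/12 --
  FD 5: (-5.83,-6.83) -> (-5.83,-1.83) [heading=90, draw]
  RT 30: heading 90 -> 60
  -- iteration 11/12 --
  FD 5: (-5.83,-1.83) -> (-3.33,2.5) [heading=60, draw]
  RT 30: heading 60 -> 30
  -- iteration 12/12 --
  FD 5: (-3.33,2.5) -> (1,5) [heading=30, draw]
  RT 30: heading 30 -> 0
]
Final: pos=(1,5), heading=0, 12 segment(s) drawn

Start position: (1, 5)
Final position: (1, 5)
Distance = 0; < 1e-6 -> CLOSED

Answer: yes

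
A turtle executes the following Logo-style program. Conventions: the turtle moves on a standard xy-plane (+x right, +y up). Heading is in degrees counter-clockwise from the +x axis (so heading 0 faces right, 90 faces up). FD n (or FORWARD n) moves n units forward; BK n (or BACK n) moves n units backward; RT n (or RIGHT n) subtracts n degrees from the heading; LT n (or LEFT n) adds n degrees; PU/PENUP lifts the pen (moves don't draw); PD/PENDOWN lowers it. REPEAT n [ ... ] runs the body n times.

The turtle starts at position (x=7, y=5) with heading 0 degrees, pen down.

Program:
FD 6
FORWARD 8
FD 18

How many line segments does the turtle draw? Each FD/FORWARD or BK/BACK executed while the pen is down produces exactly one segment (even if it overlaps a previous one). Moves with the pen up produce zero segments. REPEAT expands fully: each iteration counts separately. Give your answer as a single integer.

Executing turtle program step by step:
Start: pos=(7,5), heading=0, pen down
FD 6: (7,5) -> (13,5) [heading=0, draw]
FD 8: (13,5) -> (21,5) [heading=0, draw]
FD 18: (21,5) -> (39,5) [heading=0, draw]
Final: pos=(39,5), heading=0, 3 segment(s) drawn
Segments drawn: 3

Answer: 3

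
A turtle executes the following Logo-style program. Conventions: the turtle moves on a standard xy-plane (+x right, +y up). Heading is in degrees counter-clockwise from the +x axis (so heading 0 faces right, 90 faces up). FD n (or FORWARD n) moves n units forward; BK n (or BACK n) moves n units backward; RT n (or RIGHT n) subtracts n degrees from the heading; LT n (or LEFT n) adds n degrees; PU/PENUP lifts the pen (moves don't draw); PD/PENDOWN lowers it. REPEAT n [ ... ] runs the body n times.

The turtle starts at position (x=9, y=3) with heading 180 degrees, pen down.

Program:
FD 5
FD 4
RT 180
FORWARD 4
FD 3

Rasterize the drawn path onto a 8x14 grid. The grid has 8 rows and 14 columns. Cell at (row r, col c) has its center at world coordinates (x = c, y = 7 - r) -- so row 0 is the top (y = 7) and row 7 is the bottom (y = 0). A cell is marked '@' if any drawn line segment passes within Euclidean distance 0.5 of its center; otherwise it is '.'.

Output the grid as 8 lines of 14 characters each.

Segment 0: (9,3) -> (4,3)
Segment 1: (4,3) -> (0,3)
Segment 2: (0,3) -> (4,3)
Segment 3: (4,3) -> (7,3)

Answer: ..............
..............
..............
..............
@@@@@@@@@@....
..............
..............
..............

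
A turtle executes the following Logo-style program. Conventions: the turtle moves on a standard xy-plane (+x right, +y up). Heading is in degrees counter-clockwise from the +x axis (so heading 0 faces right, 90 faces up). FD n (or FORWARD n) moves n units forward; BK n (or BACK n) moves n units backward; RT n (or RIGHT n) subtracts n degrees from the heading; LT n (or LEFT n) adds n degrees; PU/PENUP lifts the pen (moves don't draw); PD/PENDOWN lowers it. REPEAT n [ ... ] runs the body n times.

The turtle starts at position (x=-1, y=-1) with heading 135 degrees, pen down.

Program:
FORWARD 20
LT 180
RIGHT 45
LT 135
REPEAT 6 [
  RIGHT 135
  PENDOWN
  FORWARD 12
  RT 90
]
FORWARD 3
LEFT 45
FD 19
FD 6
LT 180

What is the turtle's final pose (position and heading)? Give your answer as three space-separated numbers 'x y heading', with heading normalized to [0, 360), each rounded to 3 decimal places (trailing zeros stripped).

Answer: -45.778 6.778 0

Derivation:
Executing turtle program step by step:
Start: pos=(-1,-1), heading=135, pen down
FD 20: (-1,-1) -> (-15.142,13.142) [heading=135, draw]
LT 180: heading 135 -> 315
RT 45: heading 315 -> 270
LT 135: heading 270 -> 45
REPEAT 6 [
  -- iteration 1/6 --
  RT 135: heading 45 -> 270
  PD: pen down
  FD 12: (-15.142,13.142) -> (-15.142,1.142) [heading=270, draw]
  RT 90: heading 270 -> 180
  -- iteration 2/6 --
  RT 135: heading 180 -> 45
  PD: pen down
  FD 12: (-15.142,1.142) -> (-6.657,9.627) [heading=45, draw]
  RT 90: heading 45 -> 315
  -- iteration 3/6 --
  RT 135: heading 315 -> 180
  PD: pen down
  FD 12: (-6.657,9.627) -> (-18.657,9.627) [heading=180, draw]
  RT 90: heading 180 -> 90
  -- iteration 4/6 --
  RT 135: heading 90 -> 315
  PD: pen down
  FD 12: (-18.657,9.627) -> (-10.172,1.142) [heading=315, draw]
  RT 90: heading 315 -> 225
  -- iteration 5/6 --
  RT 135: heading 225 -> 90
  PD: pen down
  FD 12: (-10.172,1.142) -> (-10.172,13.142) [heading=90, draw]
  RT 90: heading 90 -> 0
  -- iteration 6/6 --
  RT 135: heading 0 -> 225
  PD: pen down
  FD 12: (-10.172,13.142) -> (-18.657,4.657) [heading=225, draw]
  RT 90: heading 225 -> 135
]
FD 3: (-18.657,4.657) -> (-20.778,6.778) [heading=135, draw]
LT 45: heading 135 -> 180
FD 19: (-20.778,6.778) -> (-39.778,6.778) [heading=180, draw]
FD 6: (-39.778,6.778) -> (-45.778,6.778) [heading=180, draw]
LT 180: heading 180 -> 0
Final: pos=(-45.778,6.778), heading=0, 10 segment(s) drawn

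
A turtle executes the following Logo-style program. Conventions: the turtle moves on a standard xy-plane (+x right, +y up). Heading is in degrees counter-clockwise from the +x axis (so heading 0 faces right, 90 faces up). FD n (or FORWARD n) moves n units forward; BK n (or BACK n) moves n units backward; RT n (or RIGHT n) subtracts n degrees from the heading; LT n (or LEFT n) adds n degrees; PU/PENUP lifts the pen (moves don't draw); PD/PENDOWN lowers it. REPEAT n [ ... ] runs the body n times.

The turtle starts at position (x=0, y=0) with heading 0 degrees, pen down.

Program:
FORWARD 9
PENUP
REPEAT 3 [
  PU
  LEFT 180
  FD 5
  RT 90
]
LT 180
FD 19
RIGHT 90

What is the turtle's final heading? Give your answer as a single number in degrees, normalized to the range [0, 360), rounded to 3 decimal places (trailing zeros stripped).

Executing turtle program step by step:
Start: pos=(0,0), heading=0, pen down
FD 9: (0,0) -> (9,0) [heading=0, draw]
PU: pen up
REPEAT 3 [
  -- iteration 1/3 --
  PU: pen up
  LT 180: heading 0 -> 180
  FD 5: (9,0) -> (4,0) [heading=180, move]
  RT 90: heading 180 -> 90
  -- iteration 2/3 --
  PU: pen up
  LT 180: heading 90 -> 270
  FD 5: (4,0) -> (4,-5) [heading=270, move]
  RT 90: heading 270 -> 180
  -- iteration 3/3 --
  PU: pen up
  LT 180: heading 180 -> 0
  FD 5: (4,-5) -> (9,-5) [heading=0, move]
  RT 90: heading 0 -> 270
]
LT 180: heading 270 -> 90
FD 19: (9,-5) -> (9,14) [heading=90, move]
RT 90: heading 90 -> 0
Final: pos=(9,14), heading=0, 1 segment(s) drawn

Answer: 0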